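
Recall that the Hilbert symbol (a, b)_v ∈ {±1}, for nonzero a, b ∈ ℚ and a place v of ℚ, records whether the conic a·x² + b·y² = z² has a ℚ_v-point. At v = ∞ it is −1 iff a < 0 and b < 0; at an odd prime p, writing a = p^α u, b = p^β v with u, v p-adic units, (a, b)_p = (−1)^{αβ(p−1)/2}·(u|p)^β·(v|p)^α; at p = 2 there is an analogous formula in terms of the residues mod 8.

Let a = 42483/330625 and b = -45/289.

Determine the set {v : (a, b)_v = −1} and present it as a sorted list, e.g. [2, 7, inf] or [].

(a, b) ≡ (3, -5) mod (ℚ^×)²; places V = {2, 3, 5, 7, 17, 23, ∞}.
(a,b)_7: α=2, u≡6; β=0, v≡2 (mod 7); (6|7)=-1, (2|7)=+1; sign (−1)^0·-1^0·+1^2 = +1.
(a,b)_2: α=0, β=0; u≡3, v≡3 (mod 8); ε(u)ε(v)=1·1, αω(v)=0·1, βω(u)=0·1; sum ≡ 1  ⇒  -1.
(a,b)_17: α=2, u≡5; β=-2, v≡6 (mod 17); (5|17)=-1, (6|17)=-1; sign (−1)^0·-1^-2·-1^2 = +1.
(a,b)_∞: sgn(3)=+, sgn(-5)=−, so +1.
(a,b)_5: α=-4, u≡2; β=1, v≡4 (mod 5); (2|5)=-1, (4|5)=+1; sign (−1)^0·-1^1·+1^-4 = -1.
(a,b)_3: α=1, u≡1; β=2, v≡1 (mod 3); (1|3)=+1, (1|3)=+1; sign (−1)^0·+1^2·+1^1 = +1.
(a,b)_23: α=-2, u≡12; β=0, v≡16 (mod 23); (12|23)=+1, (16|23)=+1; sign (−1)^0·+1^0·+1^-2 = +1.
Ram(3, -5) = {2, 5}; no ℚ_2-point on the conic.

[2, 5]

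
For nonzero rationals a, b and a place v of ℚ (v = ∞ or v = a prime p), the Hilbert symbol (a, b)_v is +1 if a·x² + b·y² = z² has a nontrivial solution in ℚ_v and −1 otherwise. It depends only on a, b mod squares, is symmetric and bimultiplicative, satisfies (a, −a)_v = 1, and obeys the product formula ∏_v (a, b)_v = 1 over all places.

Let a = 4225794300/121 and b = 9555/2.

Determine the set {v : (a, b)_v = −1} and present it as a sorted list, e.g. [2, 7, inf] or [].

[2, 5, 7, 13]

Mod squares: a ≡ 7, b ≡ 390. Check v ∈ {∞, 2, 3, 5, 7, 11, 13}.
v=2: v_2(a)=2, v_2(b)=-1; units ≡ 7, 3 (mod 8); ε·ε+αω+βω = 1·1+2·1+-1·0 ≡ 1  ⇒  (a,b)_2 = -1.
v=11: a=11^-2·(≡2), b=11^0·(≡9) mod 11; (2|11)=-1, (9|11)=+1; (−1)^{-2·0·5}·(-1)^0·(+1)^-2 = +1.
v=∞: 7 > 0 and 390 > 0  ⇒  (a,b)_∞ = +1.
v=7: a=7^3·(≡1), b=7^2·(≡3) mod 7; (1|7)=+1, (3|7)=-1; (−1)^{3·2·3}·(+1)^2·(-1)^3 = -1.
v=5: a=5^2·(≡2), b=5^1·(≡3) mod 5; (2|5)=-1, (3|5)=-1; (−1)^{2·1·2}·(-1)^1·(-1)^2 = -1.
v=13: a=13^2·(≡8), b=13^1·(≡10) mod 13; (8|13)=-1, (10|13)=+1; (−1)^{2·1·6}·(-1)^1·(+1)^2 = -1.
v=3: a=3^6·(≡1), b=3^1·(≡1) mod 3; (1|3)=+1, (1|3)=+1; (−1)^{6·1·1}·(+1)^1·(+1)^6 = +1.
|Ram(7, 390)| = 4, even; anisotropic at {2, 5, 7, 13}.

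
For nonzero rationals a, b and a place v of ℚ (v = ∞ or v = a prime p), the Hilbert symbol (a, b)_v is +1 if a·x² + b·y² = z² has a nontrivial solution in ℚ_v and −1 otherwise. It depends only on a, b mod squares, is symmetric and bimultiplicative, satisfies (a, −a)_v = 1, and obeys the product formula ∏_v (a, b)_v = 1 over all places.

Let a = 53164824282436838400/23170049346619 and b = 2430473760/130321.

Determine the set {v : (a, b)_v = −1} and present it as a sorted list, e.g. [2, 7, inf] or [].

Mod squares: a ≡ 19, b ≡ 139490. Check v ∈ {∞, 2, 3, 5, 7, 11, 13, 19, 23, 29, 37}.
v=11: a=11^4·(≡2), b=11^2·(≡8) mod 11; (2|11)=-1, (8|11)=-1; (−1)^{4·2·5}·(-1)^2·(-1)^4 = +1.
v=7: a=7^-2·(≡5), b=7^0·(≡4) mod 7; (5|7)=-1, (4|7)=+1; (−1)^{-2·0·3}·(-1)^0·(+1)^-2 = +1.
v=13: a=13^2·(≡2), b=13^1·(≡8) mod 13; (2|13)=-1, (8|13)=-1; (−1)^{2·1·6}·(-1)^1·(-1)^2 = -1.
v=19: a=19^-7·(≡5), b=19^-4·(≡11) mod 19; (5|19)=+1, (11|19)=+1; (−1)^{-7·-4·9}·(+1)^-4·(+1)^-7 = +1.
v=3: a=3^6·(≡1), b=3^2·(≡2) mod 3; (1|3)=+1, (2|3)=-1; (−1)^{6·2·1}·(+1)^2·(-1)^6 = +1.
v=23: a=23^-2·(≡17), b=23^0·(≡9) mod 23; (17|23)=-1, (9|23)=+1; (−1)^{-2·0·11}·(-1)^0·(+1)^-2 = +1.
v=2: v_2(a)=10, v_2(b)=5; units ≡ 3, 1 (mod 8); ε·ε+αω+βω = 1·0+10·0+5·1 ≡ 1  ⇒  (a,b)_2 = -1.
v=∞: 19 > 0 and 139490 > 0  ⇒  (a,b)_∞ = +1.
v=37: a=37^2·(≡29), b=37^1·(≡7) mod 37; (29|37)=-1, (7|37)=+1; (−1)^{2·1·18}·(-1)^1·(+1)^2 = -1.
v=5: a=5^2·(≡4), b=5^1·(≡2) mod 5; (4|5)=+1, (2|5)=-1; (−1)^{2·1·2}·(+1)^1·(-1)^2 = +1.
v=29: a=29^2·(≡27), b=29^1·(≡25) mod 29; (27|29)=-1, (25|29)=+1; (−1)^{2·1·14}·(-1)^1·(+1)^2 = -1.
(19, 139490 / ℚ) ramifies at {2, 13, 29, 37}: a division algebra.

[2, 13, 29, 37]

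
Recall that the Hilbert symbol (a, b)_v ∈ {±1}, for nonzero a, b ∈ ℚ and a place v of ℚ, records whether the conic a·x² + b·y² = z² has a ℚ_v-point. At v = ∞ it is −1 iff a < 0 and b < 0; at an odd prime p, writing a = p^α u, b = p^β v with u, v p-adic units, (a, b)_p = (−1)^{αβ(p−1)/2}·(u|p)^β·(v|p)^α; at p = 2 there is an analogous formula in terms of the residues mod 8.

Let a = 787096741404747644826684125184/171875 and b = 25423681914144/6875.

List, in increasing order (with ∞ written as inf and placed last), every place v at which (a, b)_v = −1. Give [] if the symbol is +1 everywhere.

(a, b) ≡ (43989, 82963254) mod (ℚ^×)²; places V = {2, 3, 5, 11, 17, 23, 31, 41, 43, ∞}.
(a,b)_17: α=4, u≡6; β=2, v≡11 (mod 17); (6|17)=-1, (11|17)=-1; sign (−1)^0·-1^2·-1^4 = +1.
(a,b)_2: α=12, β=5; u≡5, v≡3 (mod 8); ε(u)ε(v)=0·1, αω(v)=12·1, βω(u)=5·1; sum ≡ 1  ⇒  -1.
(a,b)_11: α=-1, u≡8; β=-1, v≡7 (mod 11); (8|11)=-1, (7|11)=-1; sign (−1)^1·-1^-1·-1^-1 = -1.
(a,b)_43: α=1, u≡8; β=1, v≡35 (mod 43); (8|43)=-1, (35|43)=+1; sign (−1)^1·-1^1·+1^1 = +1.
(a,b)_23: α=2, u≡1; β=1, v≡13 (mod 23); (1|23)=+1, (13|23)=+1; sign (−1)^0·+1^1·+1^2 = +1.
(a,b)_∞: sgn(43989)=+, sgn(82963254)=+, so +1.
(a,b)_3: α=7, u≡2; β=7, v≡1 (mod 3); (2|3)=-1, (1|3)=+1; sign (−1)^1·-1^7·+1^7 = +1.
(a,b)_41: α=2, u≡31; β=1, v≡40 (mod 41); (31|41)=+1, (40|41)=+1; sign (−1)^0·+1^1·+1^2 = +1.
(a,b)_31: α=7, u≡13; β=1, v≡20 (mod 31); (13|31)=-1, (20|31)=+1; sign (−1)^1·-1^1·+1^7 = +1.
(a,b)_5: α=-6, u≡4; β=-4, v≡4 (mod 5); (4|5)=+1, (4|5)=+1; sign (−1)^0·+1^-4·+1^-6 = +1.
(43989, 82963254 / ℚ) ramifies at {2, 11}: a division algebra.

[2, 11]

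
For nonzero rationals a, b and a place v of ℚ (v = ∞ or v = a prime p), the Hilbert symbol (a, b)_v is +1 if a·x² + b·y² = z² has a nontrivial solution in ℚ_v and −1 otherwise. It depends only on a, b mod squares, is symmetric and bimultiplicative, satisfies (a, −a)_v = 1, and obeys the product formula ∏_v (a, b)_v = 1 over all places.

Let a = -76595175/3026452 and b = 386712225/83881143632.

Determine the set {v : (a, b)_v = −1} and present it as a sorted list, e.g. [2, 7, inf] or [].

[23, 37]

(a, b) ≡ (-34891, 1517) mod (ℚ^×)²; places V = {2, 3, 5, 11, 13, 19, 23, 37, 41, ∞}.
(a,b)_11: α=-2, u≡4; β=-2, v≡8 (mod 11); (4|11)=+1, (8|11)=-1; sign (−1)^0·+1^-2·-1^-2 = +1.
(a,b)_23: α=1, u≡3; β=2, v≡10 (mod 23); (3|23)=+1, (10|23)=-1; sign (−1)^0·+1^2·-1^1 = -1.
(a,b)_∞: sgn(-34891)=−, sgn(1517)=+, so +1.
(a,b)_13: α=-2, u≡12; β=-4, v≡4 (mod 13); (12|13)=+1, (4|13)=+1; sign (−1)^0·+1^-4·+1^-2 = +1.
(a,b)_41: α=1, u≡23; β=-1, v≡10 (mod 41); (23|41)=+1, (10|41)=+1; sign (−1)^0·+1^-1·+1^1 = +1.
(a,b)_3: α=2, u≡2; β=4, v≡2 (mod 3); (2|3)=-1, (2|3)=-1; sign (−1)^0·-1^4·-1^2 = +1.
(a,b)_2: α=-2, β=-4; u≡5, v≡5 (mod 8); ε(u)ε(v)=0·0, αω(v)=-2·1, βω(u)=-4·1; sum ≡ 0  ⇒  +1.
(a,b)_5: α=2, u≡4; β=2, v≡2 (mod 5); (4|5)=+1, (2|5)=-1; sign (−1)^0·+1^2·-1^2 = +1.
(a,b)_19: α=2, u≡2; β=2, v≡1 (mod 19); (2|19)=-1, (1|19)=+1; sign (−1)^0·-1^2·+1^2 = +1.
(a,b)_37: α=-1, u≡13; β=-1, v≡7 (mod 37); (13|37)=-1, (7|37)=+1; sign (−1)^0·-1^-1·+1^-1 = -1.
|Ram(-34891, 1517)| = 2, even; anisotropic at {23, 37}.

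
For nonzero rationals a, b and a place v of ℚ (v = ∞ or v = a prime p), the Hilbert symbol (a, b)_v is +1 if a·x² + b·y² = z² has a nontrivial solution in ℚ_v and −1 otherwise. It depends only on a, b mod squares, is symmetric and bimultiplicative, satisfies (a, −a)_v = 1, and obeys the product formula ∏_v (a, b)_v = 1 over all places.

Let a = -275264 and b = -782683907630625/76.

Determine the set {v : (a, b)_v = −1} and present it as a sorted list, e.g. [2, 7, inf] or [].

[11, 19, 23, inf]

Mod squares: a ≡ -4301, b ≡ -29571619. Check v ∈ {∞, 2, 3, 5, 7, 11, 13, 17, 19, 23, 29, 41}.
v=2: v_2(a)=6, v_2(b)=-2; units ≡ 3, 5 (mod 8); ε·ε+αω+βω = 1·0+6·1+-2·1 ≡ 0  ⇒  (a,b)_2 = +1.
v=29: a=29^0·(≡4), b=29^1·(≡13) mod 29; (4|29)=+1, (13|29)=+1; (−1)^{0·1·14}·(+1)^1·(+1)^0 = +1.
v=17: a=17^1·(≡9), b=17^1·(≡13) mod 17; (9|17)=+1, (13|17)=+1; (−1)^{1·1·8}·(+1)^1·(+1)^1 = +1.
v=7: a=7^0·(≡4), b=7^1·(≡4) mod 7; (4|7)=+1, (4|7)=+1; (−1)^{0·1·3}·(+1)^1·(+1)^0 = +1.
v=19: a=19^0·(≡8), b=19^-1·(≡14) mod 19; (8|19)=-1, (14|19)=-1; (−1)^{0·-1·9}·(-1)^-1·(-1)^0 = -1.
v=13: a=13^0·(≡11), b=13^2·(≡3) mod 13; (11|13)=-1, (3|13)=+1; (−1)^{0·2·6}·(-1)^2·(+1)^0 = +1.
v=23: a=23^1·(≡15), b=23^2·(≡22) mod 23; (15|23)=-1, (22|23)=-1; (−1)^{1·2·11}·(-1)^2·(-1)^1 = -1.
v=41: a=41^0·(≡10), b=41^1·(≡24) mod 41; (10|41)=+1, (24|41)=-1; (−1)^{0·1·20}·(+1)^1·(-1)^0 = +1.
v=11: a=11^1·(≡1), b=11^1·(≡1) mod 11; (1|11)=+1, (1|11)=+1; (−1)^{1·1·5}·(+1)^1·(+1)^1 = -1.
v=∞: -4301 < 0 and -29571619 < 0  ⇒  (a,b)_∞ = -1.
v=5: a=5^0·(≡1), b=5^4·(≡1) mod 5; (1|5)=+1, (1|5)=+1; (−1)^{0·4·2}·(+1)^4·(+1)^0 = +1.
v=3: a=3^0·(≡1), b=3^2·(≡2) mod 3; (1|3)=+1, (2|3)=-1; (−1)^{0·2·1}·(+1)^2·(-1)^0 = +1.
Ram(-4301, -29571619) = {11, 19, 23, ∞}; no ℚ_11-point on the conic.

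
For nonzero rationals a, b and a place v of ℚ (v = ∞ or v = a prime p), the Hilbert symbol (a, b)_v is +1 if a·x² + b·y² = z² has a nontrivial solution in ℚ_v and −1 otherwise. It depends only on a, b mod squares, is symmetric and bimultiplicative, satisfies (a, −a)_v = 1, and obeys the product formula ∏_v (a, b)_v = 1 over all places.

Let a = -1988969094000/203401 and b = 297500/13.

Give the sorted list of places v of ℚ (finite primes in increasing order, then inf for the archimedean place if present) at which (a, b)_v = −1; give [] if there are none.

(a, b) ≡ (-15, 1547) mod (ℚ^×)²; places V = {2, 3, 5, 7, 11, 13, 17, 41, ∞}.
(a,b)_41: α=-2, u≡22; β=0, v≡35 (mod 41); (22|41)=-1, (35|41)=-1; sign (−1)^0·-1^0·-1^-2 = +1.
(a,b)_3: α=5, u≡1; β=0, v≡2 (mod 3); (1|3)=+1, (2|3)=-1; sign (−1)^0·+1^0·-1^5 = -1.
(a,b)_17: α=4, u≡15; β=1, v≡11 (mod 17); (15|17)=+1, (11|17)=-1; sign (−1)^0·+1^1·-1^4 = +1.
(a,b)_∞: sgn(-15)=−, sgn(1547)=+, so +1.
(a,b)_5: α=3, u≡3; β=4, v≡2 (mod 5); (3|5)=-1, (2|5)=-1; sign (−1)^0·-1^4·-1^3 = -1.
(a,b)_11: α=-2, u≡10; β=0, v≡8 (mod 11); (10|11)=-1, (8|11)=-1; sign (−1)^0·-1^0·-1^-2 = +1.
(a,b)_13: α=0, u≡7; β=-1, v≡8 (mod 13); (7|13)=-1, (8|13)=-1; sign (−1)^0·-1^-1·-1^0 = -1.
(a,b)_7: α=2, u≡6; β=1, v≡4 (mod 7); (6|7)=-1, (4|7)=+1; sign (−1)^0·-1^1·+1^2 = -1.
(a,b)_2: α=4, β=2; u≡1, v≡3 (mod 8); ε(u)ε(v)=0·1, αω(v)=4·1, βω(u)=2·0; sum ≡ 0  ⇒  +1.
(-15, 1547 / ℚ) ramifies at {3, 5, 7, 13}: a division algebra.

[3, 5, 7, 13]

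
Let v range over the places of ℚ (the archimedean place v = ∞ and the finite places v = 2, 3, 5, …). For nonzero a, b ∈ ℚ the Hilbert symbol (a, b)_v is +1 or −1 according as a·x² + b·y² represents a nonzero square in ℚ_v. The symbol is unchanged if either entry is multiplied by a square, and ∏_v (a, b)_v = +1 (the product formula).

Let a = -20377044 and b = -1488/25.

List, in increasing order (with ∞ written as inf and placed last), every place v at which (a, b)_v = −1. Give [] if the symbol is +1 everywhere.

[2, 3, 19, inf]

(a, b) ≡ (-589, -93) mod (ℚ^×)²; places V = {2, 3, 5, 19, 31, ∞}.
(a,b)_31: α=3, u≡29; β=1, v≡8 (mod 31); (29|31)=-1, (8|31)=+1; sign (−1)^1·-1^1·+1^3 = +1.
(a,b)_3: α=2, u≡2; β=1, v≡2 (mod 3); (2|3)=-1, (2|3)=-1; sign (−1)^0·-1^1·-1^2 = -1.
(a,b)_19: α=1, u≡17; β=0, v≡18 (mod 19); (17|19)=+1, (18|19)=-1; sign (−1)^0·+1^0·-1^1 = -1.
(a,b)_2: α=2, β=4; u≡3, v≡3 (mod 8); ε(u)ε(v)=1·1, αω(v)=2·1, βω(u)=4·1; sum ≡ 1  ⇒  -1.
(a,b)_∞: sgn(-589)=−, sgn(-93)=−, so -1.
(a,b)_5: α=0, u≡1; β=-2, v≡2 (mod 5); (1|5)=+1, (2|5)=-1; sign (−1)^0·+1^-2·-1^0 = +1.
|Ram(-589, -93)| = 4, even; anisotropic at {2, 3, 19, ∞}.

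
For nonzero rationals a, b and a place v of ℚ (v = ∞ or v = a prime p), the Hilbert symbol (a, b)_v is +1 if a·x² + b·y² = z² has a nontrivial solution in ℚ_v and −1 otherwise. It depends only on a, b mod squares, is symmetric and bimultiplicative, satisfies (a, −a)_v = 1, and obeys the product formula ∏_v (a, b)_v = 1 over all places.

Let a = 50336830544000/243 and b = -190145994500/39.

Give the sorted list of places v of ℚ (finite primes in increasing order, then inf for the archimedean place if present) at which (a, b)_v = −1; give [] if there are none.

[11, 13]

(a, b) ≡ (6630, -255255) mod (ℚ^×)²; places V = {2, 3, 5, 7, 11, 13, 17, ∞}.
(a,b)_11: α=2, u≡2; β=3, v≡5 (mod 11); (2|11)=-1, (5|11)=+1; sign (−1)^0·-1^3·+1^2 = -1.
(a,b)_∞: sgn(6630)=+, sgn(-255255)=−, so +1.
(a,b)_3: α=-5, u≡2; β=-1, v≡1 (mod 3); (2|3)=-1, (1|3)=+1; sign (−1)^1·-1^-1·+1^-5 = +1.
(a,b)_7: α=6, u≡1; β=5, v≡3 (mod 7); (1|7)=+1, (3|7)=-1; sign (−1)^0·+1^5·-1^6 = +1.
(a,b)_13: α=1, u≡1; β=-1, v≡2 (mod 13); (1|13)=+1, (2|13)=-1; sign (−1)^0·+1^-1·-1^1 = -1.
(a,b)_5: α=3, u≡4; β=3, v≡1 (mod 5); (4|5)=+1, (1|5)=+1; sign (−1)^0·+1^3·+1^3 = +1.
(a,b)_2: α=7, β=2; u≡3, v≡1 (mod 8); ε(u)ε(v)=1·0, αω(v)=7·0, βω(u)=2·1; sum ≡ 0  ⇒  +1.
(a,b)_17: α=1, u≡1; β=1, v≡8 (mod 17); (1|17)=+1, (8|17)=+1; sign (−1)^0·+1^1·+1^1 = +1.
Ram(6630, -255255) = {11, 13}; no ℚ_11-point on the conic.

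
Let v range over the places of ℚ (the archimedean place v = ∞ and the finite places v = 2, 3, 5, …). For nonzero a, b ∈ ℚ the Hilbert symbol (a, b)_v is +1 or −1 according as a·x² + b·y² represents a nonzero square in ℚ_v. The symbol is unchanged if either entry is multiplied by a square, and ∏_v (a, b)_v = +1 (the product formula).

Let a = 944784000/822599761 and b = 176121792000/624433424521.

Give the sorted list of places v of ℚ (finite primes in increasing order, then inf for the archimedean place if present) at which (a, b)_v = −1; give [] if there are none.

(a, b) ≡ (10, 70) mod (ℚ^×)²; places V = {2, 3, 5, 7, 11, 17, 19, 23, 29, 43, 47, ∞}.
(a,b)_7: α=0, u≡5; β=1, v≡3 (mod 7); (5|7)=-1, (3|7)=-1; sign (−1)^0·-1^1·-1^0 = -1.
(a,b)_23: α=-2, u≡14; β=-2, v≡16 (mod 23); (14|23)=-1, (16|23)=+1; sign (−1)^0·-1^-2·+1^-2 = +1.
(a,b)_43: α=-2, u≡31; β=-2, v≡2 (mod 43); (31|43)=+1, (2|43)=-1; sign (−1)^0·+1^-2·-1^-2 = +1.
(a,b)_29: α=-2, u≡2; β=0, v≡12 (mod 29); (2|29)=-1, (12|29)=-1; sign (−1)^0·-1^0·-1^-2 = +1.
(a,b)_47: α=0, u≡30; β=-2, v≡44 (mod 47); (30|47)=-1, (44|47)=-1; sign (−1)^0·-1^-2·-1^0 = +1.
(a,b)_19: α=0, u≡14; β=2, v≡13 (mod 19); (14|19)=-1, (13|19)=-1; sign (−1)^0·-1^2·-1^0 = +1.
(a,b)_11: α=0, u≡10; β=2, v≡9 (mod 11); (10|11)=-1, (9|11)=+1; sign (−1)^0·-1^2·+1^0 = +1.
(a,b)_3: α=10, u≡1; β=2, v≡1 (mod 3); (1|3)=+1, (1|3)=+1; sign (−1)^0·+1^2·+1^10 = +1.
(a,b)_17: α=0, u≡6; β=-2, v≡8 (mod 17); (6|17)=-1, (8|17)=+1; sign (−1)^0·-1^-2·+1^0 = +1.
(a,b)_∞: sgn(10)=+, sgn(70)=+, so +1.
(a,b)_5: α=3, u≡2; β=3, v≡1 (mod 5); (2|5)=-1, (1|5)=+1; sign (−1)^0·-1^3·+1^3 = -1.
(a,b)_2: α=7, β=9; u≡5, v≡3 (mod 8); ε(u)ε(v)=0·1, αω(v)=7·1, βω(u)=9·1; sum ≡ 0  ⇒  +1.
|Ram(10, 70)| = 2, even; anisotropic at {5, 7}.

[5, 7]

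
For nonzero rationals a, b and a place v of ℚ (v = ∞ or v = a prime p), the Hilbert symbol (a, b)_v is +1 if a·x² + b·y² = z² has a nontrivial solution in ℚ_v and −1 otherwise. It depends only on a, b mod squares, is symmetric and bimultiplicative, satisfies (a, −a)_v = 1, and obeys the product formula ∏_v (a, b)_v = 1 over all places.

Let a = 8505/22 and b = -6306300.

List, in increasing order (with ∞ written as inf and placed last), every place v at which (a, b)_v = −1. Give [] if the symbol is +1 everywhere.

[5, 11]

Mod squares: a ≡ 2310, b ≡ -143. Check v ∈ {∞, 2, 3, 5, 7, 11, 13}.
v=7: a=7^1·(≡4), b=7^2·(≡2) mod 7; (4|7)=+1, (2|7)=+1; (−1)^{1·2·3}·(+1)^2·(+1)^1 = +1.
v=∞: 2310 > 0 and -143 < 0  ⇒  (a,b)_∞ = +1.
v=13: a=13^0·(≡9), b=13^1·(≡8) mod 13; (9|13)=+1, (8|13)=-1; (−1)^{0·1·6}·(+1)^1·(-1)^0 = +1.
v=3: a=3^5·(≡2), b=3^2·(≡1) mod 3; (2|3)=-1, (1|3)=+1; (−1)^{5·2·1}·(-1)^2·(+1)^5 = +1.
v=2: v_2(a)=-1, v_2(b)=2; units ≡ 3, 1 (mod 8); ε·ε+αω+βω = 1·0+-1·0+2·1 ≡ 0  ⇒  (a,b)_2 = +1.
v=11: a=11^-1·(≡1), b=11^1·(≡9) mod 11; (1|11)=+1, (9|11)=+1; (−1)^{-1·1·5}·(+1)^1·(+1)^-1 = -1.
v=5: a=5^1·(≡3), b=5^2·(≡3) mod 5; (3|5)=-1, (3|5)=-1; (−1)^{1·2·2}·(-1)^2·(-1)^1 = -1.
|Ram(2310, -143)| = 2, even; anisotropic at {5, 11}.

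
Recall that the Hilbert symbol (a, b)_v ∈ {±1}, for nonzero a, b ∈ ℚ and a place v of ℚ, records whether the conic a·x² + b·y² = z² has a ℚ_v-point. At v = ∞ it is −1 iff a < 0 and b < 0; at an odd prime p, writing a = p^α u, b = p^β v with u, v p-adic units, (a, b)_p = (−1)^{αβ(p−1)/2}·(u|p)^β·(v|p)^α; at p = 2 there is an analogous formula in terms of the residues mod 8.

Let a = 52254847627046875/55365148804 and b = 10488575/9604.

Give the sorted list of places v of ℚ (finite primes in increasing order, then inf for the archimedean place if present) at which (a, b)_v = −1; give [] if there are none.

(a, b) ≡ (19, 419543) mod (ℚ^×)²; places V = {2, 5, 7, 17, 19, 23, 29, 37, ∞}.
(a,b)_37: α=2, u≡18; β=1, v≡22 (mod 37); (18|37)=-1, (22|37)=-1; sign (−1)^0·-1^1·-1^2 = -1.
(a,b)_17: α=2, u≡15; β=1, v≡6 (mod 17); (15|17)=+1, (6|17)=-1; sign (−1)^0·+1^1·-1^2 = +1.
(a,b)_23: α=2, u≡21; β=1, v≡18 (mod 23); (21|23)=-1, (18|23)=+1; sign (−1)^0·-1^1·+1^2 = -1.
(a,b)_2: α=-2, β=-2; u≡3, v≡7 (mod 8); ε(u)ε(v)=1·1, αω(v)=-2·0, βω(u)=-2·1; sum ≡ 1  ⇒  -1.
(a,b)_19: α=1, u≡9; β=0, v≡9 (mod 19); (9|19)=+1, (9|19)=+1; sign (−1)^0·+1^0·+1^1 = +1.
(a,b)_29: α=2, u≡15; β=1, v≡9 (mod 29); (15|29)=-1, (9|29)=+1; sign (−1)^0·-1^1·+1^2 = -1.
(a,b)_5: α=6, u≡4; β=2, v≡2 (mod 5); (4|5)=+1, (2|5)=-1; sign (−1)^0·+1^2·-1^6 = +1.
(a,b)_∞: sgn(19)=+, sgn(419543)=+, so +1.
(a,b)_7: α=-12, u≡5; β=-4, v≡5 (mod 7); (5|7)=-1, (5|7)=-1; sign (−1)^0·-1^-4·-1^-12 = +1.
Ram(19, 419543) = {2, 23, 29, 37}; no ℚ_2-point on the conic.

[2, 23, 29, 37]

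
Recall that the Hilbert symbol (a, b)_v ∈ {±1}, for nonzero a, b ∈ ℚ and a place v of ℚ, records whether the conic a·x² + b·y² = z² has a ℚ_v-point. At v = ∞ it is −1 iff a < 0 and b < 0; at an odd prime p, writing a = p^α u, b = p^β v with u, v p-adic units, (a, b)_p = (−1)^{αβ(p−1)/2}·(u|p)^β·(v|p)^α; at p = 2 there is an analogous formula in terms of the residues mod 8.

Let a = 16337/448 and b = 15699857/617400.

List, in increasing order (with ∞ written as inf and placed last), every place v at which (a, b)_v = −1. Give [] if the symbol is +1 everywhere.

[2, 7]

Mod squares: a ≡ 119, b ≡ 238. Check v ∈ {∞, 2, 3, 5, 7, 17, 31}.
v=5: a=5^0·(≡4), b=5^-2·(≡2) mod 5; (4|5)=+1, (2|5)=-1; (−1)^{0·-2·2}·(+1)^-2·(-1)^0 = +1.
v=2: v_2(a)=-6, v_2(b)=-3; units ≡ 7, 7 (mod 8); ε·ε+αω+βω = 1·1+-6·0+-3·0 ≡ 1  ⇒  (a,b)_2 = -1.
v=3: a=3^0·(≡2), b=3^-2·(≡1) mod 3; (2|3)=-1, (1|3)=+1; (−1)^{0·-2·1}·(-1)^-2·(+1)^0 = +1.
v=17: a=17^1·(≡10), b=17^1·(≡12) mod 17; (10|17)=-1, (12|17)=-1; (−1)^{1·1·8}·(-1)^1·(-1)^1 = +1.
v=∞: 119 > 0 and 238 > 0  ⇒  (a,b)_∞ = +1.
v=7: a=7^-1·(≡6), b=7^-3·(≡5) mod 7; (6|7)=-1, (5|7)=-1; (−1)^{-1·-3·3}·(-1)^-3·(-1)^-1 = -1.
v=31: a=31^2·(≡30), b=31^4·(≡12) mod 31; (30|31)=-1, (12|31)=-1; (−1)^{2·4·15}·(-1)^4·(-1)^2 = +1.
|Ram(119, 238)| = 2, even; anisotropic at {2, 7}.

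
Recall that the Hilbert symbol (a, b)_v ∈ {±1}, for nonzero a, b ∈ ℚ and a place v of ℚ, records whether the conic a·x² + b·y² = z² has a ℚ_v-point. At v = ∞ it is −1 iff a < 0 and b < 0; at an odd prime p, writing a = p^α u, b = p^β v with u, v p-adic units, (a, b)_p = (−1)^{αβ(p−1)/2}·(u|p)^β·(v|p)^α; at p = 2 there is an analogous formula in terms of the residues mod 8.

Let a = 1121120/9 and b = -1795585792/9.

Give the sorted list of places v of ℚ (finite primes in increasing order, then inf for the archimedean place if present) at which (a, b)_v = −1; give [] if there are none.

(a, b) ≡ (1430, -7) mod (ℚ^×)²; places V = {2, 3, 5, 7, 11, 13, ∞}.
(a,b)_2: α=5, β=8; u≡3, v≡1 (mod 8); ε(u)ε(v)=1·0, αω(v)=5·0, βω(u)=8·1; sum ≡ 0  ⇒  +1.
(a,b)_7: α=2, u≡2; β=3, v≡3 (mod 7); (2|7)=+1, (3|7)=-1; sign (−1)^0·+1^3·-1^2 = +1.
(a,b)_5: α=1, u≡1; β=0, v≡2 (mod 5); (1|5)=+1, (2|5)=-1; sign (−1)^0·+1^0·-1^1 = -1.
(a,b)_∞: sgn(1430)=+, sgn(-7)=−, so +1.
(a,b)_3: α=-2, u≡2; β=-2, v≡2 (mod 3); (2|3)=-1, (2|3)=-1; sign (−1)^0·-1^-2·-1^-2 = +1.
(a,b)_13: α=1, u≡7; β=2, v≡6 (mod 13); (7|13)=-1, (6|13)=-1; sign (−1)^0·-1^2·-1^1 = -1.
(a,b)_11: α=1, u≡3; β=2, v≡1 (mod 11); (3|11)=+1, (1|11)=+1; sign (−1)^0·+1^2·+1^1 = +1.
Ram(1430, -7) = {5, 13}; no ℚ_5-point on the conic.

[5, 13]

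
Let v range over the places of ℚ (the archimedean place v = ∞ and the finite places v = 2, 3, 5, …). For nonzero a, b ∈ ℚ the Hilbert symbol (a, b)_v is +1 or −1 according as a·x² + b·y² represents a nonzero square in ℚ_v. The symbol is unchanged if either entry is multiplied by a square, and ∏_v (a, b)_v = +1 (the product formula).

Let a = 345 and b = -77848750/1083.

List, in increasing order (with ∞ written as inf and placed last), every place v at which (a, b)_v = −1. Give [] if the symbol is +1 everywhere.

[23, 41]

Mod squares: a ≡ 345, b ≡ -7626. Check v ∈ {∞, 2, 3, 5, 7, 19, 23, 31, 41}.
v=23: a=23^1·(≡15), b=23^0·(≡20) mod 23; (15|23)=-1, (20|23)=-1; (−1)^{1·0·11}·(-1)^0·(-1)^1 = -1.
v=7: a=7^0·(≡2), b=7^2·(≡1) mod 7; (2|7)=+1, (1|7)=+1; (−1)^{0·2·3}·(+1)^2·(+1)^0 = +1.
v=5: a=5^1·(≡4), b=5^4·(≡4) mod 5; (4|5)=+1, (4|5)=+1; (−1)^{1·4·2}·(+1)^4·(+1)^1 = +1.
v=31: a=31^0·(≡4), b=31^1·(≡1) mod 31; (4|31)=+1, (1|31)=+1; (−1)^{0·1·15}·(+1)^1·(+1)^0 = +1.
v=∞: 345 > 0 and -7626 < 0  ⇒  (a,b)_∞ = +1.
v=3: a=3^1·(≡1), b=3^-1·(≡2) mod 3; (1|3)=+1, (2|3)=-1; (−1)^{1·-1·1}·(+1)^-1·(-1)^1 = +1.
v=41: a=41^0·(≡17), b=41^1·(≡29) mod 41; (17|41)=-1, (29|41)=-1; (−1)^{0·1·20}·(-1)^1·(-1)^0 = -1.
v=2: v_2(a)=0, v_2(b)=1; units ≡ 1, 3 (mod 8); ε·ε+αω+βω = 0·1+0·1+1·0 ≡ 0  ⇒  (a,b)_2 = +1.
v=19: a=19^0·(≡3), b=19^-2·(≡15) mod 19; (3|19)=-1, (15|19)=-1; (−1)^{0·-2·9}·(-1)^-2·(-1)^0 = +1.
|Ram(345, -7626)| = 2, even; anisotropic at {23, 41}.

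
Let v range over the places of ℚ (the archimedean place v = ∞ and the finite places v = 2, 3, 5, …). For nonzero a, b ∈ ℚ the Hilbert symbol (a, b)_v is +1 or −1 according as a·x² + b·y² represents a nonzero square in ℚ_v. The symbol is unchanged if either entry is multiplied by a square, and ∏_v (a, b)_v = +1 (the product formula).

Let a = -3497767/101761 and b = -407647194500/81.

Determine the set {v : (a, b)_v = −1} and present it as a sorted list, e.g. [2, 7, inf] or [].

Mod squares: a ≡ -247, b ≡ -83193305. Check v ∈ {∞, 2, 3, 5, 7, 11, 13, 17, 19, 29, 31, 41, 53}.
v=19: a=19^1·(≡7), b=19^1·(≡18) mod 19; (7|19)=+1, (18|19)=-1; (−1)^{1·1·9}·(+1)^1·(-1)^1 = +1.
v=5: a=5^0·(≡3), b=5^3·(≡4) mod 5; (3|5)=-1, (4|5)=+1; (−1)^{0·3·2}·(-1)^3·(+1)^0 = -1.
v=3: a=3^0·(≡2), b=3^-4·(≡1) mod 3; (2|3)=-1, (1|3)=+1; (−1)^{0·-4·1}·(-1)^-4·(+1)^0 = +1.
v=13: a=13^1·(≡8), b=13^1·(≡9) mod 13; (8|13)=-1, (9|13)=+1; (−1)^{1·1·6}·(-1)^1·(+1)^1 = -1.
v=41: a=41^0·(≡16), b=41^1·(≡28) mod 41; (16|41)=+1, (28|41)=-1; (−1)^{0·1·20}·(+1)^1·(-1)^0 = +1.
v=29: a=29^-2·(≡2), b=29^0·(≡21) mod 29; (2|29)=-1, (21|29)=-1; (−1)^{-2·0·14}·(-1)^0·(-1)^-2 = +1.
v=31: a=31^0·(≡16), b=31^1·(≡13) mod 31; (16|31)=+1, (13|31)=-1; (−1)^{0·1·15}·(+1)^1·(-1)^0 = +1.
v=11: a=11^-2·(≡7), b=11^0·(≡1) mod 11; (7|11)=-1, (1|11)=+1; (−1)^{-2·0·5}·(-1)^0·(+1)^-2 = +1.
v=2: v_2(a)=0, v_2(b)=2; units ≡ 1, 7 (mod 8); ε·ε+αω+βω = 0·1+0·0+2·0 ≡ 0  ⇒  (a,b)_2 = +1.
v=7: a=7^2·(≡5), b=7^2·(≡4) mod 7; (5|7)=-1, (4|7)=+1; (−1)^{2·2·3}·(-1)^2·(+1)^2 = +1.
v=53: a=53^0·(≡21), b=53^1·(≡44) mod 53; (21|53)=-1, (44|53)=+1; (−1)^{0·1·26}·(-1)^1·(+1)^0 = -1.
v=∞: -247 < 0 and -83193305 < 0  ⇒  (a,b)_∞ = -1.
v=17: a=17^2·(≡16), b=17^0·(≡14) mod 17; (16|17)=+1, (14|17)=-1; (−1)^{2·0·8}·(+1)^0·(-1)^2 = +1.
Ram(-247, -83193305) = {5, 13, 53, ∞}; no ℚ_5-point on the conic.

[5, 13, 53, inf]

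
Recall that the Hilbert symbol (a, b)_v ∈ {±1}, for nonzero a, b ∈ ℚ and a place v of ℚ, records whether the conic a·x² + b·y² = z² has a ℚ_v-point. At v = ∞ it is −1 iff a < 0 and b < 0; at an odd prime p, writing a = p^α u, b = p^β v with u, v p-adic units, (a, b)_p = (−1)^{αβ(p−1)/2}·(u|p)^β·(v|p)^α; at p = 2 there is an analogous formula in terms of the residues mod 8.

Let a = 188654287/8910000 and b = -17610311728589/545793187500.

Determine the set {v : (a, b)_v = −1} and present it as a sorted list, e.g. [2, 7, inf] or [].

[17, 19, 43, 47]

Mod squares: a ≡ 7180613, b ≡ -22231. Check v ∈ {∞, 2, 3, 5, 11, 17, 19, 43, 47}.
v=∞: 7180613 > 0 and -22231 < 0  ⇒  (a,b)_∞ = +1.
v=47: a=47^1·(≡29), b=47^1·(≡19) mod 47; (29|47)=-1, (19|47)=-1; (−1)^{1·1·23}·(-1)^1·(-1)^1 = -1.
v=11: a=11^-1·(≡2), b=11^-3·(≡3) mod 11; (2|11)=-1, (3|11)=+1; (−1)^{-1·-3·5}·(-1)^-3·(+1)^-1 = +1.
v=43: a=43^1·(≡18), b=43^1·(≡8) mod 43; (18|43)=-1, (8|43)=-1; (−1)^{1·1·21}·(-1)^1·(-1)^1 = -1.
v=3: a=3^-4·(≡2), b=3^-8·(≡2) mod 3; (2|3)=-1, (2|3)=-1; (−1)^{-4·-8·1}·(-1)^-8·(-1)^-4 = +1.
v=5: a=5^-4·(≡2), b=5^-6·(≡4) mod 5; (2|5)=-1, (4|5)=+1; (−1)^{-4·-6·2}·(-1)^-6·(+1)^-4 = +1.
v=19: a=19^1·(≡11), b=19^2·(≡10) mod 19; (11|19)=+1, (10|19)=-1; (−1)^{1·2·9}·(+1)^2·(-1)^1 = -1.
v=2: v_2(a)=-4, v_2(b)=-2; units ≡ 5, 1 (mod 8); ε·ε+αω+βω = 0·0+-4·0+-2·1 ≡ 0  ⇒  (a,b)_2 = +1.
v=17: a=17^3·(≡12), b=17^6·(≡10) mod 17; (12|17)=-1, (10|17)=-1; (−1)^{3·6·8}·(-1)^6·(-1)^3 = -1.
Ram(7180613, -22231) = {17, 19, 43, 47}; no ℚ_17-point on the conic.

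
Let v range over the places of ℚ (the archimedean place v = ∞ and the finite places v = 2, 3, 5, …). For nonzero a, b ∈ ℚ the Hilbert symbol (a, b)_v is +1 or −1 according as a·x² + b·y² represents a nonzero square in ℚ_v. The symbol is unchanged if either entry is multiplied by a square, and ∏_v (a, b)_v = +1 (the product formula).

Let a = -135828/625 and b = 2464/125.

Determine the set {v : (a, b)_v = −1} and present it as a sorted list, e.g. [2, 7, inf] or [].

[2, 5, 7, 11]

Mod squares: a ≡ -77, b ≡ 770. Check v ∈ {∞, 2, 3, 5, 7, 11}.
v=2: v_2(a)=2, v_2(b)=5; units ≡ 3, 1 (mod 8); ε·ε+αω+βω = 1·0+2·0+5·1 ≡ 1  ⇒  (a,b)_2 = -1.
v=11: a=11^1·(≡3), b=11^1·(≡1) mod 11; (3|11)=+1, (1|11)=+1; (−1)^{1·1·5}·(+1)^1·(+1)^1 = -1.
v=∞: -77 < 0 and 770 > 0  ⇒  (a,b)_∞ = +1.
v=5: a=5^-4·(≡2), b=5^-3·(≡4) mod 5; (2|5)=-1, (4|5)=+1; (−1)^{-4·-3·2}·(-1)^-3·(+1)^-4 = -1.
v=7: a=7^3·(≡5), b=7^1·(≡5) mod 7; (5|7)=-1, (5|7)=-1; (−1)^{3·1·3}·(-1)^1·(-1)^3 = -1.
v=3: a=3^2·(≡1), b=3^0·(≡2) mod 3; (1|3)=+1, (2|3)=-1; (−1)^{2·0·1}·(+1)^0·(-1)^2 = +1.
|Ram(-77, 770)| = 4, even; anisotropic at {2, 5, 7, 11}.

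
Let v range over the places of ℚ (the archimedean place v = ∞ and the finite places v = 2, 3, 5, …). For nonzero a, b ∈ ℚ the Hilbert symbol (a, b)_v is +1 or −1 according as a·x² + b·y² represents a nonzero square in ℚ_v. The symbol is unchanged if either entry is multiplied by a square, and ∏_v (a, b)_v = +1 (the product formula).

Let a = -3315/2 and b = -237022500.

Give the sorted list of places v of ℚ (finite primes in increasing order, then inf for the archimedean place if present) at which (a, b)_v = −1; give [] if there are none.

[13, inf]

(a, b) ≡ (-6630, -561) mod (ℚ^×)²; places V = {2, 3, 5, 11, 13, 17, ∞}.
(a,b)_11: α=0, u≡9; β=1, v≡4 (mod 11); (9|11)=+1, (4|11)=+1; sign (−1)^0·+1^1·+1^0 = +1.
(a,b)_13: α=1, u≡9; β=2, v≡5 (mod 13); (9|13)=+1, (5|13)=-1; sign (−1)^0·+1^2·-1^1 = -1.
(a,b)_17: α=1, u≡13; β=1, v≡16 (mod 17); (13|17)=+1, (16|17)=+1; sign (−1)^0·+1^1·+1^1 = +1.
(a,b)_∞: sgn(-6630)=−, sgn(-561)=−, so -1.
(a,b)_5: α=1, u≡1; β=4, v≡4 (mod 5); (1|5)=+1, (4|5)=+1; sign (−1)^0·+1^4·+1^1 = +1.
(a,b)_2: α=-1, β=2; u≡5, v≡7 (mod 8); ε(u)ε(v)=0·1, αω(v)=-1·0, βω(u)=2·1; sum ≡ 0  ⇒  +1.
(a,b)_3: α=1, u≡1; β=1, v≡2 (mod 3); (1|3)=+1, (2|3)=-1; sign (−1)^1·+1^1·-1^1 = +1.
|Ram(-6630, -561)| = 2, even; anisotropic at {13, ∞}.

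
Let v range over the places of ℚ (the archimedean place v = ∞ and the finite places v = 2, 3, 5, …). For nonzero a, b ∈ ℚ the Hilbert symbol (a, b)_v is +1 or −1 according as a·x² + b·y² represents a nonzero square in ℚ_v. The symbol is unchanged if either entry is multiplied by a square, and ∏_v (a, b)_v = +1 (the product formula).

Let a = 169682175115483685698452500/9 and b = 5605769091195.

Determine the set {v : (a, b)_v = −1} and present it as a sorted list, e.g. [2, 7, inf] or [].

[7, 37]

(a, b) ≡ (13949, 540995) mod (ℚ^×)²; places V = {2, 3, 5, 7, 13, 19, 29, 37, 41, ∞}.
(a,b)_∞: sgn(13949)=+, sgn(540995)=+, so +1.
(a,b)_3: α=-2, u≡2; β=2, v≡2 (mod 3); (2|3)=-1, (2|3)=-1; sign (−1)^0·-1^2·-1^-2 = +1.
(a,b)_13: α=3, u≡5; β=1, v≡11 (mod 13); (5|13)=-1, (11|13)=-1; sign (−1)^0·-1^1·-1^3 = +1.
(a,b)_41: α=2, u≡9; β=1, v≡29 (mod 41); (9|41)=+1, (29|41)=-1; sign (−1)^0·+1^1·-1^2 = +1.
(a,b)_37: α=3, u≡11; β=2, v≡8 (mod 37); (11|37)=+1, (8|37)=-1; sign (−1)^0·+1^2·-1^3 = -1.
(a,b)_2: α=2, β=0; u≡5, v≡3 (mod 8); ε(u)ε(v)=0·1, αω(v)=2·1, βω(u)=0·1; sum ≡ 0  ⇒  +1.
(a,b)_19: α=2, u≡14; β=0, v≡18 (mod 19); (14|19)=-1, (18|19)=-1; sign (−1)^0·-1^0·-1^2 = +1.
(a,b)_7: α=2, u≡5; β=1, v≡5 (mod 7); (5|7)=-1, (5|7)=-1; sign (−1)^0·-1^1·-1^2 = -1.
(a,b)_29: α=5, u≡8; β=3, v≡26 (mod 29); (8|29)=-1, (26|29)=-1; sign (−1)^0·-1^3·-1^5 = +1.
(a,b)_5: α=4, u≡1; β=1, v≡4 (mod 5); (1|5)=+1, (4|5)=+1; sign (−1)^0·+1^1·+1^4 = +1.
|Ram(13949, 540995)| = 2, even; anisotropic at {7, 37}.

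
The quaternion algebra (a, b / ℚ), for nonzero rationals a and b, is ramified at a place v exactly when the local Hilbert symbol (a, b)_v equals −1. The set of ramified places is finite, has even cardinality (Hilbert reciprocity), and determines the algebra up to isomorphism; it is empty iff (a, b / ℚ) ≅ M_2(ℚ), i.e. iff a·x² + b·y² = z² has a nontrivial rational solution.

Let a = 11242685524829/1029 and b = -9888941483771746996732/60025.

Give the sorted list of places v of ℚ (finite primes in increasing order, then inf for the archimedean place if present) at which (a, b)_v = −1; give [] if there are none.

[3, 29]

(a, b) ≡ (90321, -51127) mod (ℚ^×)²; places V = {2, 3, 5, 7, 11, 17, 23, 29, 41, 43, ∞}.
(a,b)_11: α=1, u≡1; β=2, v≡5 (mod 11); (1|11)=+1, (5|11)=+1; sign (−1)^0·+1^2·+1^1 = +1.
(a,b)_7: α=-3, u≡1; β=-4, v≡2 (mod 7); (1|7)=+1, (2|7)=+1; sign (−1)^0·+1^-4·+1^-3 = +1.
(a,b)_23: α=1, u≡21; β=2, v≡16 (mod 23); (21|23)=-1, (16|23)=+1; sign (−1)^0·-1^2·+1^1 = +1.
(a,b)_3: α=-1, u≡2; β=0, v≡2 (mod 3); (2|3)=-1, (2|3)=-1; sign (−1)^0·-1^0·-1^-1 = -1.
(a,b)_41: α=2, u≡39; β=3, v≡38 (mod 41); (39|41)=+1, (38|41)=-1; sign (−1)^0·+1^3·-1^2 = +1.
(a,b)_17: α=1, u≡16; β=2, v≡16 (mod 17); (16|17)=+1, (16|17)=+1; sign (−1)^0·+1^2·+1^1 = +1.
(a,b)_∞: sgn(90321)=+, sgn(-51127)=−, so +1.
(a,b)_43: α=2, u≡11; β=3, v≡15 (mod 43); (11|43)=+1, (15|43)=+1; sign (−1)^0·+1^3·+1^2 = +1.
(a,b)_5: α=0, u≡1; β=-2, v≡3 (mod 5); (1|5)=+1, (3|5)=-1; sign (−1)^0·+1^-2·-1^0 = +1.
(a,b)_2: α=0, β=2; u≡1, v≡1 (mod 8); ε(u)ε(v)=0·0, αω(v)=0·0, βω(u)=2·0; sum ≡ 0  ⇒  +1.
(a,b)_29: α=2, u≡19; β=3, v≡16 (mod 29); (19|29)=-1, (16|29)=+1; sign (−1)^0·-1^3·+1^2 = -1.
|Ram(90321, -51127)| = 2, even; anisotropic at {3, 29}.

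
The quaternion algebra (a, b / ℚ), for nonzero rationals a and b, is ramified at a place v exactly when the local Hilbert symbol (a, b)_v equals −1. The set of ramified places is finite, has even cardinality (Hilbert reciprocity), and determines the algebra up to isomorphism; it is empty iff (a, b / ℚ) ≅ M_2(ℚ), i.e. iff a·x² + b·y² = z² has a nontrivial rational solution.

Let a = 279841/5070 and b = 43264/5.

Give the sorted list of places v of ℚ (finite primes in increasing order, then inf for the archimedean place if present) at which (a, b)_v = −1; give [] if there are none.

[2, 3]

(a, b) ≡ (30, 5) mod (ℚ^×)²; places V = {2, 3, 5, 13, 23, ∞}.
(a,b)_2: α=-1, β=8; u≡7, v≡5 (mod 8); ε(u)ε(v)=1·0, αω(v)=-1·1, βω(u)=8·0; sum ≡ 1  ⇒  -1.
(a,b)_5: α=-1, u≡4; β=-1, v≡4 (mod 5); (4|5)=+1, (4|5)=+1; sign (−1)^0·+1^-1·+1^-1 = +1.
(a,b)_23: α=4, u≡7; β=0, v≡14 (mod 23); (7|23)=-1, (14|23)=-1; sign (−1)^0·-1^0·-1^4 = +1.
(a,b)_∞: sgn(30)=+, sgn(5)=+, so +1.
(a,b)_13: α=-2, u≡4; β=2, v≡7 (mod 13); (4|13)=+1, (7|13)=-1; sign (−1)^0·+1^2·-1^-2 = +1.
(a,b)_3: α=-1, u≡1; β=0, v≡2 (mod 3); (1|3)=+1, (2|3)=-1; sign (−1)^0·+1^0·-1^-1 = -1.
(30, 5 / ℚ) ramifies at {2, 3}: a division algebra.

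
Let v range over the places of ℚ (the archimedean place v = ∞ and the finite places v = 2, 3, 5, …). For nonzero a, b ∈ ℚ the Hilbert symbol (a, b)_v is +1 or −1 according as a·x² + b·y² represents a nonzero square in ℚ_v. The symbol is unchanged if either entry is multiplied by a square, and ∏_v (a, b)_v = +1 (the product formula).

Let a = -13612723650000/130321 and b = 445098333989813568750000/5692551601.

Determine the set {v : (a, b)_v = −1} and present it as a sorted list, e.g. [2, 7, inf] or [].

Mod squares: a ≡ -523365, b ≡ 51. Check v ∈ {∞, 2, 3, 5, 7, 11, 17, 19, 23, 37, 41}.
v=37: a=37^1·(≡28), b=37^2·(≡5) mod 37; (28|37)=+1, (5|37)=-1; (−1)^{1·2·18}·(+1)^2·(-1)^1 = -1.
v=2: v_2(a)=4, v_2(b)=4; units ≡ 3, 3 (mod 8); ε·ε+αω+βω = 1·1+4·1+4·1 ≡ 1  ⇒  (a,b)_2 = -1.
v=19: a=19^-4·(≡6), b=19^-6·(≡15) mod 19; (6|19)=+1, (15|19)=-1; (−1)^{-4·-6·9}·(+1)^-6·(-1)^-4 = +1.
v=11: a=11^0·(≡5), b=11^-2·(≡6) mod 11; (5|11)=+1, (6|11)=-1; (−1)^{0·-2·5}·(+1)^-2·(-1)^0 = +1.
v=23: a=23^1·(≡19), b=23^2·(≡10) mod 23; (19|23)=-1, (10|23)=-1; (−1)^{1·2·11}·(-1)^2·(-1)^1 = -1.
v=17: a=17^2·(≡6), b=17^3·(≡6) mod 17; (6|17)=-1, (6|17)=-1; (−1)^{2·3·8}·(-1)^3·(-1)^2 = -1.
v=∞: -523365 < 0 and 51 > 0  ⇒  (a,b)_∞ = +1.
v=5: a=5^5·(≡2), b=5^8·(≡1) mod 5; (2|5)=-1, (1|5)=+1; (−1)^{5·8·2}·(-1)^8·(+1)^5 = +1.
v=7: a=7^0·(≡4), b=7^2·(≡2) mod 7; (4|7)=+1, (2|7)=+1; (−1)^{0·2·3}·(+1)^2·(+1)^0 = +1.
v=41: a=41^1·(≡26), b=41^2·(≡10) mod 41; (26|41)=-1, (10|41)=+1; (−1)^{1·2·20}·(-1)^2·(+1)^1 = +1.
v=3: a=3^3·(≡1), b=3^5·(≡2) mod 3; (1|3)=+1, (2|3)=-1; (−1)^{3·5·1}·(+1)^5·(-1)^3 = +1.
(-523365, 51 / ℚ) ramifies at {2, 17, 23, 37}: a division algebra.

[2, 17, 23, 37]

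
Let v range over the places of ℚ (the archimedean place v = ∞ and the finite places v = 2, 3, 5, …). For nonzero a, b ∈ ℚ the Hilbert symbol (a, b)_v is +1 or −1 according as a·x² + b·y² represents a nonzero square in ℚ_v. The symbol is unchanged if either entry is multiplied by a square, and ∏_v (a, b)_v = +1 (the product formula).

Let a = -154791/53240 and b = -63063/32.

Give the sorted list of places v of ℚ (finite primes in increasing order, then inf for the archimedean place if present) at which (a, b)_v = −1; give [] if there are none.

Mod squares: a ≡ -4290, b ≡ -286. Check v ∈ {∞, 2, 3, 5, 7, 11, 13}.
v=∞: -4290 < 0 and -286 < 0  ⇒  (a,b)_∞ = -1.
v=11: a=11^-3·(≡8), b=11^1·(≡2) mod 11; (8|11)=-1, (2|11)=-1; (−1)^{-3·1·5}·(-1)^1·(-1)^-3 = -1.
v=3: a=3^5·(≡1), b=3^2·(≡2) mod 3; (1|3)=+1, (2|3)=-1; (−1)^{5·2·1}·(+1)^2·(-1)^5 = -1.
v=2: v_2(a)=-3, v_2(b)=-5; units ≡ 7, 1 (mod 8); ε·ε+αω+βω = 1·0+-3·0+-5·0 ≡ 0  ⇒  (a,b)_2 = +1.
v=5: a=5^-1·(≡3), b=5^0·(≡1) mod 5; (3|5)=-1, (1|5)=+1; (−1)^{-1·0·2}·(-1)^0·(+1)^-1 = +1.
v=7: a=7^2·(≡1), b=7^2·(≡2) mod 7; (1|7)=+1, (2|7)=+1; (−1)^{2·2·3}·(+1)^2·(+1)^2 = +1.
v=13: a=13^1·(≡8), b=13^1·(≡4) mod 13; (8|13)=-1, (4|13)=+1; (−1)^{1·1·6}·(-1)^1·(+1)^1 = -1.
Ram(-4290, -286) = {3, 11, 13, ∞}; no ℚ_3-point on the conic.

[3, 11, 13, inf]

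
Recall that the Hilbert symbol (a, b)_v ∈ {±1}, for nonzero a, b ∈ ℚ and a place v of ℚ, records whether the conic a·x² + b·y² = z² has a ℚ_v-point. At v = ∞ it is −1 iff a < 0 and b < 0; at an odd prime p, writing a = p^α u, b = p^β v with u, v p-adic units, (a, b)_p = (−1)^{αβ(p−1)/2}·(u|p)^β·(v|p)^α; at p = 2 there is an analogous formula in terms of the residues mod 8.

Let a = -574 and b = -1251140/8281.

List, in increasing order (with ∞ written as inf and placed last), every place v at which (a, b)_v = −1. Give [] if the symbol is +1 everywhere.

[7, inf]

Mod squares: a ≡ -574, b ≡ -2585. Check v ∈ {∞, 2, 5, 7, 11, 13, 41, 47}.
v=41: a=41^1·(≡27), b=41^0·(≡25) mod 41; (27|41)=-1, (25|41)=+1; (−1)^{1·0·20}·(-1)^0·(+1)^1 = +1.
v=7: a=7^1·(≡2), b=7^-2·(≡5) mod 7; (2|7)=+1, (5|7)=-1; (−1)^{1·-2·3}·(+1)^-2·(-1)^1 = -1.
v=13: a=13^0·(≡11), b=13^-2·(≡11) mod 13; (11|13)=-1, (11|13)=-1; (−1)^{0·-2·6}·(-1)^-2·(-1)^0 = +1.
v=47: a=47^0·(≡37), b=47^1·(≡45) mod 47; (37|47)=+1, (45|47)=-1; (−1)^{0·1·23}·(+1)^1·(-1)^0 = +1.
v=5: a=5^0·(≡1), b=5^1·(≡2) mod 5; (1|5)=+1, (2|5)=-1; (−1)^{0·1·2}·(+1)^1·(-1)^0 = +1.
v=2: v_2(a)=1, v_2(b)=2; units ≡ 1, 7 (mod 8); ε·ε+αω+βω = 0·1+1·0+2·0 ≡ 0  ⇒  (a,b)_2 = +1.
v=∞: -574 < 0 and -2585 < 0  ⇒  (a,b)_∞ = -1.
v=11: a=11^0·(≡9), b=11^3·(≡8) mod 11; (9|11)=+1, (8|11)=-1; (−1)^{0·3·5}·(+1)^3·(-1)^0 = +1.
(-574, -2585 / ℚ) ramifies at {7, ∞}: a division algebra.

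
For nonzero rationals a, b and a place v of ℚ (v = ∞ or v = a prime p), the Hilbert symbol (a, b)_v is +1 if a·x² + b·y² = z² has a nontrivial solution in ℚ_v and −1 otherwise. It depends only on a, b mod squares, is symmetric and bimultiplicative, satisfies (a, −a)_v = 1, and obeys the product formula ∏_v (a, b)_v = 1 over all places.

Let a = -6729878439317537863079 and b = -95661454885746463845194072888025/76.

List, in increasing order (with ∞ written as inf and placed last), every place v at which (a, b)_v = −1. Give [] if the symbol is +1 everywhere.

Mod squares: a ≡ -11214959, b ≡ -148581775531. Check v ∈ {∞, 2, 3, 5, 7, 17, 19, 23, 31, 37, 43, 47, 53}.
v=∞: -11214959 < 0 and -148581775531 < 0  ⇒  (a,b)_∞ = -1.
v=7: a=7^1·(≡2), b=7^3·(≡6) mod 7; (2|7)=+1, (6|7)=-1; (−1)^{1·3·3}·(+1)^3·(-1)^1 = +1.
v=5: a=5^0·(≡1), b=5^2·(≡4) mod 5; (1|5)=+1, (4|5)=+1; (−1)^{0·2·2}·(+1)^2·(+1)^0 = +1.
v=23: a=23^2·(≡3), b=23^3·(≡8) mod 23; (3|23)=+1, (8|23)=+1; (−1)^{2·3·11}·(+1)^3·(+1)^2 = +1.
v=43: a=43^3·(≡24), b=43^4·(≡9) mod 43; (24|43)=+1, (9|43)=+1; (−1)^{3·4·21}·(+1)^4·(+1)^3 = +1.
v=53: a=53^1·(≡35), b=53^1·(≡45) mod 53; (35|53)=-1, (45|53)=-1; (−1)^{1·1·26}·(-1)^1·(-1)^1 = +1.
v=2: v_2(a)=0, v_2(b)=-2; units ≡ 1, 5 (mod 8); ε·ε+αω+βω = 0·0+0·1+-2·0 ≡ 0  ⇒  (a,b)_2 = +1.
v=3: a=3^0·(≡1), b=3^2·(≡2) mod 3; (1|3)=+1, (2|3)=-1; (−1)^{0·2·1}·(+1)^2·(-1)^0 = +1.
v=19: a=19^1·(≡18), b=19^-1·(≡4) mod 19; (18|19)=-1, (4|19)=+1; (−1)^{1·-1·9}·(-1)^-1·(+1)^1 = +1.
v=47: a=47^2·(≡20), b=47^3·(≡8) mod 47; (20|47)=-1, (8|47)=+1; (−1)^{2·3·23}·(-1)^3·(+1)^2 = -1.
v=31: a=31^2·(≡28), b=31^3·(≡23) mod 31; (28|31)=+1, (23|31)=-1; (−1)^{2·3·15}·(+1)^3·(-1)^2 = +1.
v=37: a=37^1·(≡12), b=37^1·(≡33) mod 37; (12|37)=+1, (33|37)=+1; (−1)^{1·1·18}·(+1)^1·(+1)^1 = +1.
v=17: a=17^2·(≡2), b=17^3·(≡15) mod 17; (2|17)=+1, (15|17)=+1; (−1)^{2·3·8}·(+1)^3·(+1)^2 = +1.
|Ram(-11214959, -148581775531)| = 2, even; anisotropic at {47, ∞}.

[47, inf]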